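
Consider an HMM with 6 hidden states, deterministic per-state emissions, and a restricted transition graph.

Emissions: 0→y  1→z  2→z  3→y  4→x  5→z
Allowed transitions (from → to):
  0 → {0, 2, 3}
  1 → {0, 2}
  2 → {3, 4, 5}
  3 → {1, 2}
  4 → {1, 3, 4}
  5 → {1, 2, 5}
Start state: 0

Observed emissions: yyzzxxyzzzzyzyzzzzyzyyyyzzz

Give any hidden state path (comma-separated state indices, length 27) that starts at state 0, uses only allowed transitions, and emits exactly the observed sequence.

  t0 'y' -> {0,3}, take 0 (start)
  t1 'y' -> {0,3}, take 3 (0->3 ok)
  t2 'z' -> {1,2,5}, take 1 (3->1 ok)
  t3 'z' -> {1,2,5}, take 2 (1->2 ok)
  t4 'x' -> {4}, take 4 (2->4 ok)
  t5 'x' -> {4}, take 4 (4->4 ok)
  t6 'y' -> {0,3}, take 3 (4->3 ok)
  t7 'z' -> {1,2,5}, take 2 (3->2 ok)
  t8 'z' -> {1,2,5}, take 5 (2->5 ok)
  t9 'z' -> {1,2,5}, take 1 (5->1 ok)
  t10 'z' -> {1,2,5}, take 2 (1->2 ok)
  t11 'y' -> {0,3}, take 3 (2->3 ok)
  t12 'z' -> {1,2,5}, take 2 (3->2 ok)
  t13 'y' -> {0,3}, take 3 (2->3 ok)
  t14 'z' -> {1,2,5}, take 1 (3->1 ok)
  t15 'z' -> {1,2,5}, take 2 (1->2 ok)
  t16 'z' -> {1,2,5}, take 5 (2->5 ok)
  t17 'z' -> {1,2,5}, take 2 (5->2 ok)
  t18 'y' -> {0,3}, take 3 (2->3 ok)
  t19 'z' -> {1,2,5}, take 1 (3->1 ok)
  t20 'y' -> {0,3}, take 0 (1->0 ok)
  t21 'y' -> {0,3}, take 0 (0->0 ok)
  t22 'y' -> {0,3}, take 0 (0->0 ok)
  t23 'y' -> {0,3}, take 3 (0->3 ok)
  t24 'z' -> {1,2,5}, take 2 (3->2 ok)
  t25 'z' -> {1,2,5}, take 5 (2->5 ok)
  t26 'z' -> {1,2,5}, take 1 (5->1 ok)

0,3,1,2,4,4,3,2,5,1,2,3,2,3,1,2,5,2,3,1,0,0,0,3,2,5,1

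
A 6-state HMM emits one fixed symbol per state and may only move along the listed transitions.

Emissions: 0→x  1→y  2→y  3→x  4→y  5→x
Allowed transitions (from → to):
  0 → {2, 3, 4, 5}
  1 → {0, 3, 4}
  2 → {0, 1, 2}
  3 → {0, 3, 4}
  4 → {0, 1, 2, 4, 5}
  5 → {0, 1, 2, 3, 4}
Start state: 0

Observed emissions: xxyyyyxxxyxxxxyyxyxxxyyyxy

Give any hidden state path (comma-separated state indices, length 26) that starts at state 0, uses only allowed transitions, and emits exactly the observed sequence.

  [0] x  {0,3,5}  => 0  start
  [1] x  {0,3,5}  => 3  0->3 ok
  [2] y  {1,2,4}  => 4  3->4 ok
  [3] y  {1,2,4}  => 2  4->2 ok
  [4] y  {1,2,4}  => 2  2->2 ok
  [5] y  {1,2,4}  => 1  2->1 ok
  [6] x  {0,3,5}  => 3  1->3 ok
  [7] x  {0,3,5}  => 0  3->0 ok
  [8] x  {0,3,5}  => 5  0->5 ok
  [9] y  {1,2,4}  => 1  5->1 ok
  [10] x  {0,3,5}  => 0  1->0 ok
  [11] x  {0,3,5}  => 3  0->3 ok
  [12] x  {0,3,5}  => 3  3->3 ok
  [13] x  {0,3,5}  => 0  3->0 ok
  [14] y  {1,2,4}  => 2  0->2 ok
  [15] y  {1,2,4}  => 1  2->1 ok
  [16] x  {0,3,5}  => 0  1->0 ok
  [17] y  {1,2,4}  => 4  0->4 ok
  [18] x  {0,3,5}  => 0  4->0 ok
  [19] x  {0,3,5}  => 3  0->3 ok
  [20] x  {0,3,5}  => 0  3->0 ok
  [21] y  {1,2,4}  => 4  0->4 ok
  [22] y  {1,2,4}  => 1  4->1 ok
  [23] y  {1,2,4}  => 4  1->4 ok
  [24] x  {0,3,5}  => 0  4->0 ok
  [25] y  {1,2,4}  => 2  0->2 ok

0,3,4,2,2,1,3,0,5,1,0,3,3,0,2,1,0,4,0,3,0,4,1,4,0,2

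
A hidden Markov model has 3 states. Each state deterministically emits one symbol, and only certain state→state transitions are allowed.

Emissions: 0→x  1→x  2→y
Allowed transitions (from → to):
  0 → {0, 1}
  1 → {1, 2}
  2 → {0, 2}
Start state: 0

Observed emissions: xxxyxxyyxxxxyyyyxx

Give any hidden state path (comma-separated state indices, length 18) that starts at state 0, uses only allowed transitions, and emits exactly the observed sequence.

  [0] x  {0,1}  => 0  start
  [1] x  {0,1}  => 0  0->0 ok
  [2] x  {0,1}  => 1  0->1 ok
  [3] y  {2}  => 2  1->2 ok
  [4] x  {0,1}  => 0  2->0 ok
  [5] x  {0,1}  => 1  0->1 ok
  [6] y  {2}  => 2  1->2 ok
  [7] y  {2}  => 2  2->2 ok
  [8] x  {0,1}  => 0  2->0 ok
  [9] x  {0,1}  => 0  0->0 ok
  [10] x  {0,1}  => 1  0->1 ok
  [11] x  {0,1}  => 1  1->1 ok
  [12] y  {2}  => 2  1->2 ok
  [13] y  {2}  => 2  2->2 ok
  [14] y  {2}  => 2  2->2 ok
  [15] y  {2}  => 2  2->2 ok
  [16] x  {0,1}  => 0  2->0 ok
  [17] x  {0,1}  => 0  0->0 ok

0,0,1,2,0,1,2,2,0,0,1,1,2,2,2,2,0,0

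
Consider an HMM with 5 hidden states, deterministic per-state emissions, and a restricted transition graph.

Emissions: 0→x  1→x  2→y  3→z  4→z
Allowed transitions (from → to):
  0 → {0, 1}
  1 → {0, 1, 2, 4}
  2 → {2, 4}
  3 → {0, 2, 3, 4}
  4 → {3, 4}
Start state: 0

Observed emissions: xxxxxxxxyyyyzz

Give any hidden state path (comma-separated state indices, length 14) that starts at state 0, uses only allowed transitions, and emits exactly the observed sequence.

0,0,0,1,0,0,1,1,2,2,2,2,4,4

  pos 0: x in {0,1}, choose 0; start
  pos 1: x in {0,1}, choose 0; 0->0 ok
  pos 2: x in {0,1}, choose 0; 0->0 ok
  pos 3: x in {0,1}, choose 1; 0->1 ok
  pos 4: x in {0,1}, choose 0; 1->0 ok
  pos 5: x in {0,1}, choose 0; 0->0 ok
  pos 6: x in {0,1}, choose 1; 0->1 ok
  pos 7: x in {0,1}, choose 1; 1->1 ok
  pos 8: y in {2}, choose 2; 1->2 ok
  pos 9: y in {2}, choose 2; 2->2 ok
  pos 10: y in {2}, choose 2; 2->2 ok
  pos 11: y in {2}, choose 2; 2->2 ok
  pos 12: z in {3,4}, choose 4; 2->4 ok
  pos 13: z in {3,4}, choose 4; 4->4 ok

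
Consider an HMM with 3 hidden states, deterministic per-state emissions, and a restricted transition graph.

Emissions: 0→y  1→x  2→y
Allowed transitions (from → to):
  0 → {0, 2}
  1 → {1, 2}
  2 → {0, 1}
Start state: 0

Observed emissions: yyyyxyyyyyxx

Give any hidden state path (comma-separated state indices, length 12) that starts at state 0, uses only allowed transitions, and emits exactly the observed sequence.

  0: obs=y cand={0,2} pick 0 [start]
  1: obs=y cand={0,2} pick 2 [0->2 ok]
  2: obs=y cand={0,2} pick 0 [2->0 ok]
  3: obs=y cand={0,2} pick 2 [0->2 ok]
  4: obs=x cand={1} pick 1 [2->1 ok]
  5: obs=y cand={0,2} pick 2 [1->2 ok]
  6: obs=y cand={0,2} pick 0 [2->0 ok]
  7: obs=y cand={0,2} pick 0 [0->0 ok]
  8: obs=y cand={0,2} pick 0 [0->0 ok]
  9: obs=y cand={0,2} pick 2 [0->2 ok]
  10: obs=x cand={1} pick 1 [2->1 ok]
  11: obs=x cand={1} pick 1 [1->1 ok]

0,2,0,2,1,2,0,0,0,2,1,1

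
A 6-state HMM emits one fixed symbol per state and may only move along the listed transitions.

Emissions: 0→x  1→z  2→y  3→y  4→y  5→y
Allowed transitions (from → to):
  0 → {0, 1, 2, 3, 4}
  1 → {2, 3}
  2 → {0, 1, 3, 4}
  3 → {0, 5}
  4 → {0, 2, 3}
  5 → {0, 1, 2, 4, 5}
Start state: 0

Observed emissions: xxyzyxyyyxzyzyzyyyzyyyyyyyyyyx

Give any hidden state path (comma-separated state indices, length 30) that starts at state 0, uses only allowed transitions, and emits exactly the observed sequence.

0,0,2,1,3,0,4,2,4,0,1,2,1,2,1,2,3,5,1,3,5,4,2,3,5,4,2,4,3,0

  t0 'x' -> {0}, take 0 (start)
  t1 'x' -> {0}, take 0 (0->0 ok)
  t2 'y' -> {2,3,4,5}, take 2 (0->2 ok)
  t3 'z' -> {1}, take 1 (2->1 ok)
  t4 'y' -> {2,3,4,5}, take 3 (1->3 ok)
  t5 'x' -> {0}, take 0 (3->0 ok)
  t6 'y' -> {2,3,4,5}, take 4 (0->4 ok)
  t7 'y' -> {2,3,4,5}, take 2 (4->2 ok)
  t8 'y' -> {2,3,4,5}, take 4 (2->4 ok)
  t9 'x' -> {0}, take 0 (4->0 ok)
  t10 'z' -> {1}, take 1 (0->1 ok)
  t11 'y' -> {2,3,4,5}, take 2 (1->2 ok)
  t12 'z' -> {1}, take 1 (2->1 ok)
  t13 'y' -> {2,3,4,5}, take 2 (1->2 ok)
  t14 'z' -> {1}, take 1 (2->1 ok)
  t15 'y' -> {2,3,4,5}, take 2 (1->2 ok)
  t16 'y' -> {2,3,4,5}, take 3 (2->3 ok)
  t17 'y' -> {2,3,4,5}, take 5 (3->5 ok)
  t18 'z' -> {1}, take 1 (5->1 ok)
  t19 'y' -> {2,3,4,5}, take 3 (1->3 ok)
  t20 'y' -> {2,3,4,5}, take 5 (3->5 ok)
  t21 'y' -> {2,3,4,5}, take 4 (5->4 ok)
  t22 'y' -> {2,3,4,5}, take 2 (4->2 ok)
  t23 'y' -> {2,3,4,5}, take 3 (2->3 ok)
  t24 'y' -> {2,3,4,5}, take 5 (3->5 ok)
  t25 'y' -> {2,3,4,5}, take 4 (5->4 ok)
  t26 'y' -> {2,3,4,5}, take 2 (4->2 ok)
  t27 'y' -> {2,3,4,5}, take 4 (2->4 ok)
  t28 'y' -> {2,3,4,5}, take 3 (4->3 ok)
  t29 'x' -> {0}, take 0 (3->0 ok)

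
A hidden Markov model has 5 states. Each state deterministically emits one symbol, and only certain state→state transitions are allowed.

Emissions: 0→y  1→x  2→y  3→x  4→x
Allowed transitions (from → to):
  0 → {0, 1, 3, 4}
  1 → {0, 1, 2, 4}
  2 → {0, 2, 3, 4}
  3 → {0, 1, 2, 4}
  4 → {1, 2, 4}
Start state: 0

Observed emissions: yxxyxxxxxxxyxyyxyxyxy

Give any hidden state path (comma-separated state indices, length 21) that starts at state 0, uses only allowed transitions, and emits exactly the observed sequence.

0,1,1,0,4,1,1,1,1,1,1,2,3,0,0,1,0,3,2,3,0

  pos 0: y in {0,2}, choose 0; start
  pos 1: x in {1,3,4}, choose 1; 0->1 ok
  pos 2: x in {1,3,4}, choose 1; 1->1 ok
  pos 3: y in {0,2}, choose 0; 1->0 ok
  pos 4: x in {1,3,4}, choose 4; 0->4 ok
  pos 5: x in {1,3,4}, choose 1; 4->1 ok
  pos 6: x in {1,3,4}, choose 1; 1->1 ok
  pos 7: x in {1,3,4}, choose 1; 1->1 ok
  pos 8: x in {1,3,4}, choose 1; 1->1 ok
  pos 9: x in {1,3,4}, choose 1; 1->1 ok
  pos 10: x in {1,3,4}, choose 1; 1->1 ok
  pos 11: y in {0,2}, choose 2; 1->2 ok
  pos 12: x in {1,3,4}, choose 3; 2->3 ok
  pos 13: y in {0,2}, choose 0; 3->0 ok
  pos 14: y in {0,2}, choose 0; 0->0 ok
  pos 15: x in {1,3,4}, choose 1; 0->1 ok
  pos 16: y in {0,2}, choose 0; 1->0 ok
  pos 17: x in {1,3,4}, choose 3; 0->3 ok
  pos 18: y in {0,2}, choose 2; 3->2 ok
  pos 19: x in {1,3,4}, choose 3; 2->3 ok
  pos 20: y in {0,2}, choose 0; 3->0 ok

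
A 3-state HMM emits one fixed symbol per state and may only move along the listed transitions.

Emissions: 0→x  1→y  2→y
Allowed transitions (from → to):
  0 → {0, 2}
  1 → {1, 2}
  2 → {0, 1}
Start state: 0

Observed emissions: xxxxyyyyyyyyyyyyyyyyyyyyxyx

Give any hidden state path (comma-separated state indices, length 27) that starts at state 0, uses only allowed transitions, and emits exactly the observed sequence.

  pos 0: x in {0}, choose 0; start
  pos 1: x in {0}, choose 0; 0->0 ok
  pos 2: x in {0}, choose 0; 0->0 ok
  pos 3: x in {0}, choose 0; 0->0 ok
  pos 4: y in {1,2}, choose 2; 0->2 ok
  pos 5: y in {1,2}, choose 1; 2->1 ok
  pos 6: y in {1,2}, choose 2; 1->2 ok
  pos 7: y in {1,2}, choose 1; 2->1 ok
  pos 8: y in {1,2}, choose 2; 1->2 ok
  pos 9: y in {1,2}, choose 1; 2->1 ok
  pos 10: y in {1,2}, choose 2; 1->2 ok
  pos 11: y in {1,2}, choose 1; 2->1 ok
  pos 12: y in {1,2}, choose 2; 1->2 ok
  pos 13: y in {1,2}, choose 1; 2->1 ok
  pos 14: y in {1,2}, choose 2; 1->2 ok
  pos 15: y in {1,2}, choose 1; 2->1 ok
  pos 16: y in {1,2}, choose 1; 1->1 ok
  pos 17: y in {1,2}, choose 1; 1->1 ok
  pos 18: y in {1,2}, choose 1; 1->1 ok
  pos 19: y in {1,2}, choose 1; 1->1 ok
  pos 20: y in {1,2}, choose 1; 1->1 ok
  pos 21: y in {1,2}, choose 2; 1->2 ok
  pos 22: y in {1,2}, choose 1; 2->1 ok
  pos 23: y in {1,2}, choose 2; 1->2 ok
  pos 24: x in {0}, choose 0; 2->0 ok
  pos 25: y in {1,2}, choose 2; 0->2 ok
  pos 26: x in {0}, choose 0; 2->0 ok

0,0,0,0,2,1,2,1,2,1,2,1,2,1,2,1,1,1,1,1,1,2,1,2,0,2,0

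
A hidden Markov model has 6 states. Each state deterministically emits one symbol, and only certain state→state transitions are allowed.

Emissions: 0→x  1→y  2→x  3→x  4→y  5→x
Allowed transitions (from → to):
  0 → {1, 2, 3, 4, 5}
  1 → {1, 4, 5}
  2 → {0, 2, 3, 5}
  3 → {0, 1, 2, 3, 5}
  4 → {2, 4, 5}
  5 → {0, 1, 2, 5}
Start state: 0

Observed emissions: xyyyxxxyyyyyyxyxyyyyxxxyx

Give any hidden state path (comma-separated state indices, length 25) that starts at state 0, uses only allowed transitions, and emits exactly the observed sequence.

  pos 0: x in {0,2,3,5}, choose 0; start
  pos 1: y in {1,4}, choose 1; 0->1 ok
  pos 2: y in {1,4}, choose 1; 1->1 ok
  pos 3: y in {1,4}, choose 4; 1->4 ok
  pos 4: x in {0,2,3,5}, choose 2; 4->2 ok
  pos 5: x in {0,2,3,5}, choose 2; 2->2 ok
  pos 6: x in {0,2,3,5}, choose 5; 2->5 ok
  pos 7: y in {1,4}, choose 1; 5->1 ok
  pos 8: y in {1,4}, choose 1; 1->1 ok
  pos 9: y in {1,4}, choose 1; 1->1 ok
  pos 10: y in {1,4}, choose 4; 1->4 ok
  pos 11: y in {1,4}, choose 4; 4->4 ok
  pos 12: y in {1,4}, choose 4; 4->4 ok
  pos 13: x in {0,2,3,5}, choose 5; 4->5 ok
  pos 14: y in {1,4}, choose 1; 5->1 ok
  pos 15: x in {0,2,3,5}, choose 5; 1->5 ok
  pos 16: y in {1,4}, choose 1; 5->1 ok
  pos 17: y in {1,4}, choose 1; 1->1 ok
  pos 18: y in {1,4}, choose 1; 1->1 ok
  pos 19: y in {1,4}, choose 4; 1->4 ok
  pos 20: x in {0,2,3,5}, choose 2; 4->2 ok
  pos 21: x in {0,2,3,5}, choose 5; 2->5 ok
  pos 22: x in {0,2,3,5}, choose 0; 5->0 ok
  pos 23: y in {1,4}, choose 1; 0->1 ok
  pos 24: x in {0,2,3,5}, choose 5; 1->5 ok

0,1,1,4,2,2,5,1,1,1,4,4,4,5,1,5,1,1,1,4,2,5,0,1,5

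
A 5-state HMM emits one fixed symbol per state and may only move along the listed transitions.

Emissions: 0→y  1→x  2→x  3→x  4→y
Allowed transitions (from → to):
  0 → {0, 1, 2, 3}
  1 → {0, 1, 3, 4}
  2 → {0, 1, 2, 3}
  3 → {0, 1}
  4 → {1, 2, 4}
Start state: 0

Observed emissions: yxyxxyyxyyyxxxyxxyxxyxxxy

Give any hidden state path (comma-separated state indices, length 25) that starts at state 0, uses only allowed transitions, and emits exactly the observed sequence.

  t0 'y' -> {0,4}, take 0 (start)
  t1 'x' -> {1,2,3}, take 3 (0->3 ok)
  t2 'y' -> {0,4}, take 0 (3->0 ok)
  t3 'x' -> {1,2,3}, take 1 (0->1 ok)
  t4 'x' -> {1,2,3}, take 3 (1->3 ok)
  t5 'y' -> {0,4}, take 0 (3->0 ok)
  t6 'y' -> {0,4}, take 0 (0->0 ok)
  t7 'x' -> {1,2,3}, take 1 (0->1 ok)
  t8 'y' -> {0,4}, take 4 (1->4 ok)
  t9 'y' -> {0,4}, take 4 (4->4 ok)
  t10 'y' -> {0,4}, take 4 (4->4 ok)
  t11 'x' -> {1,2,3}, take 1 (4->1 ok)
  t12 'x' -> {1,2,3}, take 3 (1->3 ok)
  t13 'x' -> {1,2,3}, take 1 (3->1 ok)
  t14 'y' -> {0,4}, take 4 (1->4 ok)
  t15 'x' -> {1,2,3}, take 1 (4->1 ok)
  t16 'x' -> {1,2,3}, take 3 (1->3 ok)
  t17 'y' -> {0,4}, take 0 (3->0 ok)
  t18 'x' -> {1,2,3}, take 1 (0->1 ok)
  t19 'x' -> {1,2,3}, take 1 (1->1 ok)
  t20 'y' -> {0,4}, take 4 (1->4 ok)
  t21 'x' -> {1,2,3}, take 2 (4->2 ok)
  t22 'x' -> {1,2,3}, take 3 (2->3 ok)
  t23 'x' -> {1,2,3}, take 1 (3->1 ok)
  t24 'y' -> {0,4}, take 0 (1->0 ok)

0,3,0,1,3,0,0,1,4,4,4,1,3,1,4,1,3,0,1,1,4,2,3,1,0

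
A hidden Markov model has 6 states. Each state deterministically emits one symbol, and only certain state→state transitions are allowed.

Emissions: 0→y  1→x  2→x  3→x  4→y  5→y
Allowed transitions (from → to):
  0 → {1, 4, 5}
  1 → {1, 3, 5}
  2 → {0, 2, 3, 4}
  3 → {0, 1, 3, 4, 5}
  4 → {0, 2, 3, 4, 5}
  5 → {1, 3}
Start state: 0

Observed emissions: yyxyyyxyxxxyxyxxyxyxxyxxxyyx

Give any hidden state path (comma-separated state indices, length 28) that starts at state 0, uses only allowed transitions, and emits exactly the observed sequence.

  pos 0: y in {0,4,5}, choose 0; start
  pos 1: y in {0,4,5}, choose 4; 0->4 ok
  pos 2: x in {1,2,3}, choose 2; 4->2 ok
  pos 3: y in {0,4,5}, choose 4; 2->4 ok
  pos 4: y in {0,4,5}, choose 4; 4->4 ok
  pos 5: y in {0,4,5}, choose 0; 4->0 ok
  pos 6: x in {1,2,3}, choose 1; 0->1 ok
  pos 7: y in {0,4,5}, choose 5; 1->5 ok
  pos 8: x in {1,2,3}, choose 3; 5->3 ok
  pos 9: x in {1,2,3}, choose 1; 3->1 ok
  pos 10: x in {1,2,3}, choose 1; 1->1 ok
  pos 11: y in {0,4,5}, choose 5; 1->5 ok
  pos 12: x in {1,2,3}, choose 3; 5->3 ok
  pos 13: y in {0,4,5}, choose 4; 3->4 ok
  pos 14: x in {1,2,3}, choose 2; 4->2 ok
  pos 15: x in {1,2,3}, choose 3; 2->3 ok
  pos 16: y in {0,4,5}, choose 4; 3->4 ok
  pos 17: x in {1,2,3}, choose 3; 4->3 ok
  pos 18: y in {0,4,5}, choose 5; 3->5 ok
  pos 19: x in {1,2,3}, choose 3; 5->3 ok
  pos 20: x in {1,2,3}, choose 1; 3->1 ok
  pos 21: y in {0,4,5}, choose 5; 1->5 ok
  pos 22: x in {1,2,3}, choose 3; 5->3 ok
  pos 23: x in {1,2,3}, choose 1; 3->1 ok
  pos 24: x in {1,2,3}, choose 3; 1->3 ok
  pos 25: y in {0,4,5}, choose 0; 3->0 ok
  pos 26: y in {0,4,5}, choose 5; 0->5 ok
  pos 27: x in {1,2,3}, choose 3; 5->3 ok

0,4,2,4,4,0,1,5,3,1,1,5,3,4,2,3,4,3,5,3,1,5,3,1,3,0,5,3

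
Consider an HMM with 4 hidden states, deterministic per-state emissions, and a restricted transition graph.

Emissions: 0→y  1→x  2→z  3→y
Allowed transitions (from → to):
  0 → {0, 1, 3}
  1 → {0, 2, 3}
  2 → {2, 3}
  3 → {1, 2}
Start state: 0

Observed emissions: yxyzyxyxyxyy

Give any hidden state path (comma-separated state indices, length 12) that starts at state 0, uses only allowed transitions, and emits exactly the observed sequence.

0,1,3,2,3,1,3,1,3,1,0,0

  pos 0: y in {0,3}, choose 0; start
  pos 1: x in {1}, choose 1; 0->1 ok
  pos 2: y in {0,3}, choose 3; 1->3 ok
  pos 3: z in {2}, choose 2; 3->2 ok
  pos 4: y in {0,3}, choose 3; 2->3 ok
  pos 5: x in {1}, choose 1; 3->1 ok
  pos 6: y in {0,3}, choose 3; 1->3 ok
  pos 7: x in {1}, choose 1; 3->1 ok
  pos 8: y in {0,3}, choose 3; 1->3 ok
  pos 9: x in {1}, choose 1; 3->1 ok
  pos 10: y in {0,3}, choose 0; 1->0 ok
  pos 11: y in {0,3}, choose 0; 0->0 ok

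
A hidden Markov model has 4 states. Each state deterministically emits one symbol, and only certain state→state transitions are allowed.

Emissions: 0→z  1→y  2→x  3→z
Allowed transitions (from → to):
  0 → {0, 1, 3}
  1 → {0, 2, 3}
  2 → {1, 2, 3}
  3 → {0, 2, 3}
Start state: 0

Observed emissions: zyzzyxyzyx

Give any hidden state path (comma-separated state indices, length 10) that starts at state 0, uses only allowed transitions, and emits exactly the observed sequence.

0,1,0,0,1,2,1,0,1,2

  0: obs=z cand={0,3} pick 0 [start]
  1: obs=y cand={1} pick 1 [0->1 ok]
  2: obs=z cand={0,3} pick 0 [1->0 ok]
  3: obs=z cand={0,3} pick 0 [0->0 ok]
  4: obs=y cand={1} pick 1 [0->1 ok]
  5: obs=x cand={2} pick 2 [1->2 ok]
  6: obs=y cand={1} pick 1 [2->1 ok]
  7: obs=z cand={0,3} pick 0 [1->0 ok]
  8: obs=y cand={1} pick 1 [0->1 ok]
  9: obs=x cand={2} pick 2 [1->2 ok]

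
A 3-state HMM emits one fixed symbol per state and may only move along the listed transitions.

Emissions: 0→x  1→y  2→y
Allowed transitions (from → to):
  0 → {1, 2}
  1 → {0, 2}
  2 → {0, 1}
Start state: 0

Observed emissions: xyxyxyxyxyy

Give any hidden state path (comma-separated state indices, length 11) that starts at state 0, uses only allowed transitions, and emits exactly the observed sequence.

  [0] x  {0}  => 0  start
  [1] y  {1,2}  => 1  0->1 ok
  [2] x  {0}  => 0  1->0 ok
  [3] y  {1,2}  => 2  0->2 ok
  [4] x  {0}  => 0  2->0 ok
  [5] y  {1,2}  => 1  0->1 ok
  [6] x  {0}  => 0  1->0 ok
  [7] y  {1,2}  => 1  0->1 ok
  [8] x  {0}  => 0  1->0 ok
  [9] y  {1,2}  => 2  0->2 ok
  [10] y  {1,2}  => 1  2->1 ok

0,1,0,2,0,1,0,1,0,2,1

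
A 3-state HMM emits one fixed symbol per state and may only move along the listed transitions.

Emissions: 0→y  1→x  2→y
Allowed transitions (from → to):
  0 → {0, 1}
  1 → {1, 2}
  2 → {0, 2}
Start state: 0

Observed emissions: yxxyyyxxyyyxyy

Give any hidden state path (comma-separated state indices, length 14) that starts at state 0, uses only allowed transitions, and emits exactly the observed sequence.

  [0] y  {0,2}  => 0  start
  [1] x  {1}  => 1  0->1 ok
  [2] x  {1}  => 1  1->1 ok
  [3] y  {0,2}  => 2  1->2 ok
  [4] y  {0,2}  => 0  2->0 ok
  [5] y  {0,2}  => 0  0->0 ok
  [6] x  {1}  => 1  0->1 ok
  [7] x  {1}  => 1  1->1 ok
  [8] y  {0,2}  => 2  1->2 ok
  [9] y  {0,2}  => 2  2->2 ok
  [10] y  {0,2}  => 0  2->0 ok
  [11] x  {1}  => 1  0->1 ok
  [12] y  {0,2}  => 2  1->2 ok
  [13] y  {0,2}  => 0  2->0 ok

0,1,1,2,0,0,1,1,2,2,0,1,2,0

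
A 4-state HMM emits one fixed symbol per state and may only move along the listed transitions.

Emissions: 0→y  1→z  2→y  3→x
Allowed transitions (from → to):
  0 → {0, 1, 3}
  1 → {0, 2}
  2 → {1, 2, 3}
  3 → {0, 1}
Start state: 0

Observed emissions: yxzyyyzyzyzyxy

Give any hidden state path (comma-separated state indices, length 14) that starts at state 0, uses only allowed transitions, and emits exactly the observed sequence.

  0: obs=y cand={0,2} pick 0 [start]
  1: obs=x cand={3} pick 3 [0->3 ok]
  2: obs=z cand={1} pick 1 [3->1 ok]
  3: obs=y cand={0,2} pick 0 [1->0 ok]
  4: obs=y cand={0,2} pick 0 [0->0 ok]
  5: obs=y cand={0,2} pick 0 [0->0 ok]
  6: obs=z cand={1} pick 1 [0->1 ok]
  7: obs=y cand={0,2} pick 0 [1->0 ok]
  8: obs=z cand={1} pick 1 [0->1 ok]
  9: obs=y cand={0,2} pick 0 [1->0 ok]
  10: obs=z cand={1} pick 1 [0->1 ok]
  11: obs=y cand={0,2} pick 2 [1->2 ok]
  12: obs=x cand={3} pick 3 [2->3 ok]
  13: obs=y cand={0,2} pick 0 [3->0 ok]

0,3,1,0,0,0,1,0,1,0,1,2,3,0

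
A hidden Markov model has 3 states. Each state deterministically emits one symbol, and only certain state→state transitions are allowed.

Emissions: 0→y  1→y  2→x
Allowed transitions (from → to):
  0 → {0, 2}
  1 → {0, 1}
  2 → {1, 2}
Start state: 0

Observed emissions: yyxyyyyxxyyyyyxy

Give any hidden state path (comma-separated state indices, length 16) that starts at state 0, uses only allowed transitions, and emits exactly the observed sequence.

0,0,2,1,1,1,0,2,2,1,1,1,0,0,2,1

  t0 'y' -> {0,1}, take 0 (start)
  t1 'y' -> {0,1}, take 0 (0->0 ok)
  t2 'x' -> {2}, take 2 (0->2 ok)
  t3 'y' -> {0,1}, take 1 (2->1 ok)
  t4 'y' -> {0,1}, take 1 (1->1 ok)
  t5 'y' -> {0,1}, take 1 (1->1 ok)
  t6 'y' -> {0,1}, take 0 (1->0 ok)
  t7 'x' -> {2}, take 2 (0->2 ok)
  t8 'x' -> {2}, take 2 (2->2 ok)
  t9 'y' -> {0,1}, take 1 (2->1 ok)
  t10 'y' -> {0,1}, take 1 (1->1 ok)
  t11 'y' -> {0,1}, take 1 (1->1 ok)
  t12 'y' -> {0,1}, take 0 (1->0 ok)
  t13 'y' -> {0,1}, take 0 (0->0 ok)
  t14 'x' -> {2}, take 2 (0->2 ok)
  t15 'y' -> {0,1}, take 1 (2->1 ok)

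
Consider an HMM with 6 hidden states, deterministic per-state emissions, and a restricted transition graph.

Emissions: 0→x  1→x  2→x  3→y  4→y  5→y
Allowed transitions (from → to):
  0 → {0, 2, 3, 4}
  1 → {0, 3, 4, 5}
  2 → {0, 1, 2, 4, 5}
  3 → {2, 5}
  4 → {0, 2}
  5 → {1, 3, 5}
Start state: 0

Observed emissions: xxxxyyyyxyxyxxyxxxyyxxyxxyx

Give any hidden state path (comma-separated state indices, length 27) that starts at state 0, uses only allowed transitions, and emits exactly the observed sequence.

0,0,2,0,3,5,3,5,1,5,1,3,2,1,3,2,2,1,5,3,2,0,3,2,1,5,1

  [0] x  {0,1,2}  => 0  start
  [1] x  {0,1,2}  => 0  0->0 ok
  [2] x  {0,1,2}  => 2  0->2 ok
  [3] x  {0,1,2}  => 0  2->0 ok
  [4] y  {3,4,5}  => 3  0->3 ok
  [5] y  {3,4,5}  => 5  3->5 ok
  [6] y  {3,4,5}  => 3  5->3 ok
  [7] y  {3,4,5}  => 5  3->5 ok
  [8] x  {0,1,2}  => 1  5->1 ok
  [9] y  {3,4,5}  => 5  1->5 ok
  [10] x  {0,1,2}  => 1  5->1 ok
  [11] y  {3,4,5}  => 3  1->3 ok
  [12] x  {0,1,2}  => 2  3->2 ok
  [13] x  {0,1,2}  => 1  2->1 ok
  [14] y  {3,4,5}  => 3  1->3 ok
  [15] x  {0,1,2}  => 2  3->2 ok
  [16] x  {0,1,2}  => 2  2->2 ok
  [17] x  {0,1,2}  => 1  2->1 ok
  [18] y  {3,4,5}  => 5  1->5 ok
  [19] y  {3,4,5}  => 3  5->3 ok
  [20] x  {0,1,2}  => 2  3->2 ok
  [21] x  {0,1,2}  => 0  2->0 ok
  [22] y  {3,4,5}  => 3  0->3 ok
  [23] x  {0,1,2}  => 2  3->2 ok
  [24] x  {0,1,2}  => 1  2->1 ok
  [25] y  {3,4,5}  => 5  1->5 ok
  [26] x  {0,1,2}  => 1  5->1 ok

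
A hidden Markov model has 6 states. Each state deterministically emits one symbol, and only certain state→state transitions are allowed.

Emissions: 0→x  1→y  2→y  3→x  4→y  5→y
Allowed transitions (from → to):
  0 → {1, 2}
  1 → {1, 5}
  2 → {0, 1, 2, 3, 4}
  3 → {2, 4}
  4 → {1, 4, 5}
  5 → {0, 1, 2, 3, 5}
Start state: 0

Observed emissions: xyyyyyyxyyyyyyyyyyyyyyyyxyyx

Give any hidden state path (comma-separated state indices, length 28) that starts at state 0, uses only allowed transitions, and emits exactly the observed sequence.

  0: obs=x cand={0,3} pick 0 [start]
  1: obs=y cand={1,2,4,5} pick 2 [0->2 ok]
  2: obs=y cand={1,2,4,5} pick 4 [2->4 ok]
  3: obs=y cand={1,2,4,5} pick 1 [4->1 ok]
  4: obs=y cand={1,2,4,5} pick 1 [1->1 ok]
  5: obs=y cand={1,2,4,5} pick 5 [1->5 ok]
  6: obs=y cand={1,2,4,5} pick 2 [5->2 ok]
  7: obs=x cand={0,3} pick 3 [2->3 ok]
  8: obs=y cand={1,2,4,5} pick 4 [3->4 ok]
  9: obs=y cand={1,2,4,5} pick 5 [4->5 ok]
  10: obs=y cand={1,2,4,5} pick 1 [5->1 ok]
  11: obs=y cand={1,2,4,5} pick 1 [1->1 ok]
  12: obs=y cand={1,2,4,5} pick 5 [1->5 ok]
  13: obs=y cand={1,2,4,5} pick 2 [5->2 ok]
  14: obs=y cand={1,2,4,5} pick 1 [2->1 ok]
  15: obs=y cand={1,2,4,5} pick 5 [1->5 ok]
  16: obs=y cand={1,2,4,5} pick 5 [5->5 ok]
  17: obs=y cand={1,2,4,5} pick 1 [5->1 ok]
  18: obs=y cand={1,2,4,5} pick 1 [1->1 ok]
  19: obs=y cand={1,2,4,5} pick 1 [1->1 ok]
  20: obs=y cand={1,2,4,5} pick 1 [1->1 ok]
  21: obs=y cand={1,2,4,5} pick 5 [1->5 ok]
  22: obs=y cand={1,2,4,5} pick 1 [5->1 ok]
  23: obs=y cand={1,2,4,5} pick 5 [1->5 ok]
  24: obs=x cand={0,3} pick 3 [5->3 ok]
  25: obs=y cand={1,2,4,5} pick 4 [3->4 ok]
  26: obs=y cand={1,2,4,5} pick 5 [4->5 ok]
  27: obs=x cand={0,3} pick 0 [5->0 ok]

0,2,4,1,1,5,2,3,4,5,1,1,5,2,1,5,5,1,1,1,1,5,1,5,3,4,5,0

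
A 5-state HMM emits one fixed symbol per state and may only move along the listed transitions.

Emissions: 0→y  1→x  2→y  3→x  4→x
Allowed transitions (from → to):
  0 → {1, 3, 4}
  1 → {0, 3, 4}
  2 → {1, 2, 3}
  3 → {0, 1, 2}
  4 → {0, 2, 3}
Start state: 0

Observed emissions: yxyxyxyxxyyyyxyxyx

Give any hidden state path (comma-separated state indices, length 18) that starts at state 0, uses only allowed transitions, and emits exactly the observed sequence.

0,1,0,3,0,1,0,4,3,2,2,2,2,1,0,4,2,3

  [0] y  {0,2}  => 0  start
  [1] x  {1,3,4}  => 1  0->1 ok
  [2] y  {0,2}  => 0  1->0 ok
  [3] x  {1,3,4}  => 3  0->3 ok
  [4] y  {0,2}  => 0  3->0 ok
  [5] x  {1,3,4}  => 1  0->1 ok
  [6] y  {0,2}  => 0  1->0 ok
  [7] x  {1,3,4}  => 4  0->4 ok
  [8] x  {1,3,4}  => 3  4->3 ok
  [9] y  {0,2}  => 2  3->2 ok
  [10] y  {0,2}  => 2  2->2 ok
  [11] y  {0,2}  => 2  2->2 ok
  [12] y  {0,2}  => 2  2->2 ok
  [13] x  {1,3,4}  => 1  2->1 ok
  [14] y  {0,2}  => 0  1->0 ok
  [15] x  {1,3,4}  => 4  0->4 ok
  [16] y  {0,2}  => 2  4->2 ok
  [17] x  {1,3,4}  => 3  2->3 ok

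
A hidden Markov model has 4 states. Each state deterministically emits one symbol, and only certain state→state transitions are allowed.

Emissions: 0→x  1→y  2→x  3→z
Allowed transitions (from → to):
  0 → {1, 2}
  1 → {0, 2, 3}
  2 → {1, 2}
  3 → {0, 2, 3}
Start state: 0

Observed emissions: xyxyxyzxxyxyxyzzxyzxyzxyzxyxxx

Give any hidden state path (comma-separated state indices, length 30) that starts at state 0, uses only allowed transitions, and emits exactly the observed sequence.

  0: obs=x cand={0,2} pick 0 [start]
  1: obs=y cand={1} pick 1 [0->1 ok]
  2: obs=x cand={0,2} pick 2 [1->2 ok]
  3: obs=y cand={1} pick 1 [2->1 ok]
  4: obs=x cand={0,2} pick 2 [1->2 ok]
  5: obs=y cand={1} pick 1 [2->1 ok]
  6: obs=z cand={3} pick 3 [1->3 ok]
  7: obs=x cand={0,2} pick 2 [3->2 ok]
  8: obs=x cand={0,2} pick 2 [2->2 ok]
  9: obs=y cand={1} pick 1 [2->1 ok]
  10: obs=x cand={0,2} pick 0 [1->0 ok]
  11: obs=y cand={1} pick 1 [0->1 ok]
  12: obs=x cand={0,2} pick 2 [1->2 ok]
  13: obs=y cand={1} pick 1 [2->1 ok]
  14: obs=z cand={3} pick 3 [1->3 ok]
  15: obs=z cand={3} pick 3 [3->3 ok]
  16: obs=x cand={0,2} pick 2 [3->2 ok]
  17: obs=y cand={1} pick 1 [2->1 ok]
  18: obs=z cand={3} pick 3 [1->3 ok]
  19: obs=x cand={0,2} pick 2 [3->2 ok]
  20: obs=y cand={1} pick 1 [2->1 ok]
  21: obs=z cand={3} pick 3 [1->3 ok]
  22: obs=x cand={0,2} pick 0 [3->0 ok]
  23: obs=y cand={1} pick 1 [0->1 ok]
  24: obs=z cand={3} pick 3 [1->3 ok]
  25: obs=x cand={0,2} pick 2 [3->2 ok]
  26: obs=y cand={1} pick 1 [2->1 ok]
  27: obs=x cand={0,2} pick 0 [1->0 ok]
  28: obs=x cand={0,2} pick 2 [0->2 ok]
  29: obs=x cand={0,2} pick 2 [2->2 ok]

0,1,2,1,2,1,3,2,2,1,0,1,2,1,3,3,2,1,3,2,1,3,0,1,3,2,1,0,2,2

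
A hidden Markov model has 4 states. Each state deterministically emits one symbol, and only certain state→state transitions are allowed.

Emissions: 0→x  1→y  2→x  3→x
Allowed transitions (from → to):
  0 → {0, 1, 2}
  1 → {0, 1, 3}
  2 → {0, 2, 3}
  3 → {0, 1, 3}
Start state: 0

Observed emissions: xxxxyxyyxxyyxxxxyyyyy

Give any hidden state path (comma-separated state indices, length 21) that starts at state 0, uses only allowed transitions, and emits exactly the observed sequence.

0,2,3,0,1,3,1,1,0,0,1,1,0,2,3,0,1,1,1,1,1

  pos 0: x in {0,2,3}, choose 0; start
  pos 1: x in {0,2,3}, choose 2; 0->2 ok
  pos 2: x in {0,2,3}, choose 3; 2->3 ok
  pos 3: x in {0,2,3}, choose 0; 3->0 ok
  pos 4: y in {1}, choose 1; 0->1 ok
  pos 5: x in {0,2,3}, choose 3; 1->3 ok
  pos 6: y in {1}, choose 1; 3->1 ok
  pos 7: y in {1}, choose 1; 1->1 ok
  pos 8: x in {0,2,3}, choose 0; 1->0 ok
  pos 9: x in {0,2,3}, choose 0; 0->0 ok
  pos 10: y in {1}, choose 1; 0->1 ok
  pos 11: y in {1}, choose 1; 1->1 ok
  pos 12: x in {0,2,3}, choose 0; 1->0 ok
  pos 13: x in {0,2,3}, choose 2; 0->2 ok
  pos 14: x in {0,2,3}, choose 3; 2->3 ok
  pos 15: x in {0,2,3}, choose 0; 3->0 ok
  pos 16: y in {1}, choose 1; 0->1 ok
  pos 17: y in {1}, choose 1; 1->1 ok
  pos 18: y in {1}, choose 1; 1->1 ok
  pos 19: y in {1}, choose 1; 1->1 ok
  pos 20: y in {1}, choose 1; 1->1 ok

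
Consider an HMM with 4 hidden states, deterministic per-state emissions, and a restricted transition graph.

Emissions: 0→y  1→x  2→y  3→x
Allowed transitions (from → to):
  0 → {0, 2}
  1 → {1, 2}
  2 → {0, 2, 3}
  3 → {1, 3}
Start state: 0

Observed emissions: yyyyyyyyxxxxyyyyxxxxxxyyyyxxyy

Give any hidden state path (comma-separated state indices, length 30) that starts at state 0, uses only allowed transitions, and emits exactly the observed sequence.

  [0] y  {0,2}  => 0  start
  [1] y  {0,2}  => 0  0->0 ok
  [2] y  {0,2}  => 2  0->2 ok
  [3] y  {0,2}  => 2  2->2 ok
  [4] y  {0,2}  => 2  2->2 ok
  [5] y  {0,2}  => 2  2->2 ok
  [6] y  {0,2}  => 0  2->0 ok
  [7] y  {0,2}  => 2  0->2 ok
  [8] x  {1,3}  => 3  2->3 ok
  [9] x  {1,3}  => 3  3->3 ok
  [10] x  {1,3}  => 3  3->3 ok
  [11] x  {1,3}  => 1  3->1 ok
  [12] y  {0,2}  => 2  1->2 ok
  [13] y  {0,2}  => 0  2->0 ok
  [14] y  {0,2}  => 2  0->2 ok
  [15] y  {0,2}  => 2  2->2 ok
  [16] x  {1,3}  => 3  2->3 ok
  [17] x  {1,3}  => 3  3->3 ok
  [18] x  {1,3}  => 3  3->3 ok
  [19] x  {1,3}  => 3  3->3 ok
  [20] x  {1,3}  => 1  3->1 ok
  [21] x  {1,3}  => 1  1->1 ok
  [22] y  {0,2}  => 2  1->2 ok
  [23] y  {0,2}  => 2  2->2 ok
  [24] y  {0,2}  => 2  2->2 ok
  [25] y  {0,2}  => 2  2->2 ok
  [26] x  {1,3}  => 3  2->3 ok
  [27] x  {1,3}  => 1  3->1 ok
  [28] y  {0,2}  => 2  1->2 ok
  [29] y  {0,2}  => 2  2->2 ok

0,0,2,2,2,2,0,2,3,3,3,1,2,0,2,2,3,3,3,3,1,1,2,2,2,2,3,1,2,2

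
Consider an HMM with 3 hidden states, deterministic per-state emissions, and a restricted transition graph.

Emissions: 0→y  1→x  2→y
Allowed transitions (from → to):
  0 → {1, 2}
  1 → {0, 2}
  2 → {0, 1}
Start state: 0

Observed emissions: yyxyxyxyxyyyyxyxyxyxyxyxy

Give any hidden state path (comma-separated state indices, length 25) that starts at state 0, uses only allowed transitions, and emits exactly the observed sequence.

0,2,1,2,1,2,1,2,1,0,2,0,2,1,2,1,2,1,0,1,2,1,0,1,2

  0: obs=y cand={0,2} pick 0 [start]
  1: obs=y cand={0,2} pick 2 [0->2 ok]
  2: obs=x cand={1} pick 1 [2->1 ok]
  3: obs=y cand={0,2} pick 2 [1->2 ok]
  4: obs=x cand={1} pick 1 [2->1 ok]
  5: obs=y cand={0,2} pick 2 [1->2 ok]
  6: obs=x cand={1} pick 1 [2->1 ok]
  7: obs=y cand={0,2} pick 2 [1->2 ok]
  8: obs=x cand={1} pick 1 [2->1 ok]
  9: obs=y cand={0,2} pick 0 [1->0 ok]
  10: obs=y cand={0,2} pick 2 [0->2 ok]
  11: obs=y cand={0,2} pick 0 [2->0 ok]
  12: obs=y cand={0,2} pick 2 [0->2 ok]
  13: obs=x cand={1} pick 1 [2->1 ok]
  14: obs=y cand={0,2} pick 2 [1->2 ok]
  15: obs=x cand={1} pick 1 [2->1 ok]
  16: obs=y cand={0,2} pick 2 [1->2 ok]
  17: obs=x cand={1} pick 1 [2->1 ok]
  18: obs=y cand={0,2} pick 0 [1->0 ok]
  19: obs=x cand={1} pick 1 [0->1 ok]
  20: obs=y cand={0,2} pick 2 [1->2 ok]
  21: obs=x cand={1} pick 1 [2->1 ok]
  22: obs=y cand={0,2} pick 0 [1->0 ok]
  23: obs=x cand={1} pick 1 [0->1 ok]
  24: obs=y cand={0,2} pick 2 [1->2 ok]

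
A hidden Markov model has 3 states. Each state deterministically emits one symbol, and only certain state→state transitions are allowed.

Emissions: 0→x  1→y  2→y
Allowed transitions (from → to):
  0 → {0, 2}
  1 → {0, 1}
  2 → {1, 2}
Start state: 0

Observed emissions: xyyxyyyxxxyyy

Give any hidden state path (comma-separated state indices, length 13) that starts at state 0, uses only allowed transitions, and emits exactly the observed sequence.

  pos 0: x in {0}, choose 0; start
  pos 1: y in {1,2}, choose 2; 0->2 ok
  pos 2: y in {1,2}, choose 1; 2->1 ok
  pos 3: x in {0}, choose 0; 1->0 ok
  pos 4: y in {1,2}, choose 2; 0->2 ok
  pos 5: y in {1,2}, choose 2; 2->2 ok
  pos 6: y in {1,2}, choose 1; 2->1 ok
  pos 7: x in {0}, choose 0; 1->0 ok
  pos 8: x in {0}, choose 0; 0->0 ok
  pos 9: x in {0}, choose 0; 0->0 ok
  pos 10: y in {1,2}, choose 2; 0->2 ok
  pos 11: y in {1,2}, choose 1; 2->1 ok
  pos 12: y in {1,2}, choose 1; 1->1 ok

0,2,1,0,2,2,1,0,0,0,2,1,1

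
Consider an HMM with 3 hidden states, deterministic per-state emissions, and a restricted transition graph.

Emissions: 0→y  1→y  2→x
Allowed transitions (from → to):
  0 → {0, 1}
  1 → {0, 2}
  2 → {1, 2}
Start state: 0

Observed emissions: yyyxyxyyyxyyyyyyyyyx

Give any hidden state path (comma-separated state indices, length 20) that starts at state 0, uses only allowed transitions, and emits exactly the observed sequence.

0,0,1,2,1,2,1,0,1,2,1,0,0,0,1,0,0,0,1,2

  pos 0: y in {0,1}, choose 0; start
  pos 1: y in {0,1}, choose 0; 0->0 ok
  pos 2: y in {0,1}, choose 1; 0->1 ok
  pos 3: x in {2}, choose 2; 1->2 ok
  pos 4: y in {0,1}, choose 1; 2->1 ok
  pos 5: x in {2}, choose 2; 1->2 ok
  pos 6: y in {0,1}, choose 1; 2->1 ok
  pos 7: y in {0,1}, choose 0; 1->0 ok
  pos 8: y in {0,1}, choose 1; 0->1 ok
  pos 9: x in {2}, choose 2; 1->2 ok
  pos 10: y in {0,1}, choose 1; 2->1 ok
  pos 11: y in {0,1}, choose 0; 1->0 ok
  pos 12: y in {0,1}, choose 0; 0->0 ok
  pos 13: y in {0,1}, choose 0; 0->0 ok
  pos 14: y in {0,1}, choose 1; 0->1 ok
  pos 15: y in {0,1}, choose 0; 1->0 ok
  pos 16: y in {0,1}, choose 0; 0->0 ok
  pos 17: y in {0,1}, choose 0; 0->0 ok
  pos 18: y in {0,1}, choose 1; 0->1 ok
  pos 19: x in {2}, choose 2; 1->2 ok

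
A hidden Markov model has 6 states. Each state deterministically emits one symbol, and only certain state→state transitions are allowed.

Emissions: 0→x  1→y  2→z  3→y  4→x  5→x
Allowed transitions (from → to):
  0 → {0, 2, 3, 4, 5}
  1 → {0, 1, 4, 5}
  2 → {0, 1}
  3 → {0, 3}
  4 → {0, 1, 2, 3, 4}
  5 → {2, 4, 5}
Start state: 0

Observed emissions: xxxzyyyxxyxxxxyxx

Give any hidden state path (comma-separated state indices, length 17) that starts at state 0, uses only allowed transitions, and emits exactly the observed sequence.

  pos 0: x in {0,4,5}, choose 0; start
  pos 1: x in {0,4,5}, choose 5; 0->5 ok
  pos 2: x in {0,4,5}, choose 4; 5->4 ok
  pos 3: z in {2}, choose 2; 4->2 ok
  pos 4: y in {1,3}, choose 1; 2->1 ok
  pos 5: y in {1,3}, choose 1; 1->1 ok
  pos 6: y in {1,3}, choose 1; 1->1 ok
  pos 7: x in {0,4,5}, choose 4; 1->4 ok
  pos 8: x in {0,4,5}, choose 4; 4->4 ok
  pos 9: y in {1,3}, choose 3; 4->3 ok
  pos 10: x in {0,4,5}, choose 0; 3->0 ok
  pos 11: x in {0,4,5}, choose 5; 0->5 ok
  pos 12: x in {0,4,5}, choose 4; 5->4 ok
  pos 13: x in {0,4,5}, choose 0; 4->0 ok
  pos 14: y in {1,3}, choose 3; 0->3 ok
  pos 15: x in {0,4,5}, choose 0; 3->0 ok
  pos 16: x in {0,4,5}, choose 5; 0->5 ok

0,5,4,2,1,1,1,4,4,3,0,5,4,0,3,0,5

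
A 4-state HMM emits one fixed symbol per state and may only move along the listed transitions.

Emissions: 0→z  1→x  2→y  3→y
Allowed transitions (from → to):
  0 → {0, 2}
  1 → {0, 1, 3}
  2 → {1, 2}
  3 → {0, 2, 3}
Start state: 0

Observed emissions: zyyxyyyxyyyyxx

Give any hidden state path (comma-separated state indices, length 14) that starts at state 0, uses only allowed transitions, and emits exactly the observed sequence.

  [0] z  {0}  => 0  start
  [1] y  {2,3}  => 2  0->2 ok
  [2] y  {2,3}  => 2  2->2 ok
  [3] x  {1}  => 1  2->1 ok
  [4] y  {2,3}  => 3  1->3 ok
  [5] y  {2,3}  => 2  3->2 ok
  [6] y  {2,3}  => 2  2->2 ok
  [7] x  {1}  => 1  2->1 ok
  [8] y  {2,3}  => 3  1->3 ok
  [9] y  {2,3}  => 3  3->3 ok
  [10] y  {2,3}  => 3  3->3 ok
  [11] y  {2,3}  => 2  3->2 ok
  [12] x  {1}  => 1  2->1 ok
  [13] x  {1}  => 1  1->1 ok

0,2,2,1,3,2,2,1,3,3,3,2,1,1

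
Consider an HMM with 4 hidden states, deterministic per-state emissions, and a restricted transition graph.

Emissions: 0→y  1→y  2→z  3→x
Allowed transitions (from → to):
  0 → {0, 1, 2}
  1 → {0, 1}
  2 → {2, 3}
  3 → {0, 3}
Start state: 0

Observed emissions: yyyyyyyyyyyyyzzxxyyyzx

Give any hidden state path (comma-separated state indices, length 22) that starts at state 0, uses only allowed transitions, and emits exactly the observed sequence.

  [0] y  {0,1}  => 0  start
  [1] y  {0,1}  => 1  0->1 ok
  [2] y  {0,1}  => 1  1->1 ok
  [3] y  {0,1}  => 0  1->0 ok
  [4] y  {0,1}  => 0  0->0 ok
  [5] y  {0,1}  => 0  0->0 ok
  [6] y  {0,1}  => 0  0->0 ok
  [7] y  {0,1}  => 1  0->1 ok
  [8] y  {0,1}  => 1  1->1 ok
  [9] y  {0,1}  => 1  1->1 ok
  [10] y  {0,1}  => 0  1->0 ok
  [11] y  {0,1}  => 1  0->1 ok
  [12] y  {0,1}  => 0  1->0 ok
  [13] z  {2}  => 2  0->2 ok
  [14] z  {2}  => 2  2->2 ok
  [15] x  {3}  => 3  2->3 ok
  [16] x  {3}  => 3  3->3 ok
  [17] y  {0,1}  => 0  3->0 ok
  [18] y  {0,1}  => 1  0->1 ok
  [19] y  {0,1}  => 0  1->0 ok
  [20] z  {2}  => 2  0->2 ok
  [21] x  {3}  => 3  2->3 ok

0,1,1,0,0,0,0,1,1,1,0,1,0,2,2,3,3,0,1,0,2,3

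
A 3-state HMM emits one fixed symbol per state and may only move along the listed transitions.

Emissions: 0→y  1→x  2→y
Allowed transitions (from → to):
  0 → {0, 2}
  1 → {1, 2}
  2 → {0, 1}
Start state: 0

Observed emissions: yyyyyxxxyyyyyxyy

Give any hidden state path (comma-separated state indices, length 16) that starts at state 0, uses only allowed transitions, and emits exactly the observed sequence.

0,0,0,0,2,1,1,1,2,0,0,0,2,1,2,0

  [0] y  {0,2}  => 0  start
  [1] y  {0,2}  => 0  0->0 ok
  [2] y  {0,2}  => 0  0->0 ok
  [3] y  {0,2}  => 0  0->0 ok
  [4] y  {0,2}  => 2  0->2 ok
  [5] x  {1}  => 1  2->1 ok
  [6] x  {1}  => 1  1->1 ok
  [7] x  {1}  => 1  1->1 ok
  [8] y  {0,2}  => 2  1->2 ok
  [9] y  {0,2}  => 0  2->0 ok
  [10] y  {0,2}  => 0  0->0 ok
  [11] y  {0,2}  => 0  0->0 ok
  [12] y  {0,2}  => 2  0->2 ok
  [13] x  {1}  => 1  2->1 ok
  [14] y  {0,2}  => 2  1->2 ok
  [15] y  {0,2}  => 0  2->0 ok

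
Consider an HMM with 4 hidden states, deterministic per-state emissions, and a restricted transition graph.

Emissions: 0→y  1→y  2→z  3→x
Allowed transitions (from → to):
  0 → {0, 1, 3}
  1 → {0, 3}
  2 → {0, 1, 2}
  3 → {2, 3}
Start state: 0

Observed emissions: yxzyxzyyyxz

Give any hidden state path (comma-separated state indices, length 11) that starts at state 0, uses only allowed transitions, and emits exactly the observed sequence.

  t0 'y' -> {0,1}, take 0 (start)
  t1 'x' -> {3}, take 3 (0->3 ok)
  t2 'z' -> {2}, take 2 (3->2 ok)
  t3 'y' -> {0,1}, take 0 (2->0 ok)
  t4 'x' -> {3}, take 3 (0->3 ok)
  t5 'z' -> {2}, take 2 (3->2 ok)
  t6 'y' -> {0,1}, take 1 (2->1 ok)
  t7 'y' -> {0,1}, take 0 (1->0 ok)
  t8 'y' -> {0,1}, take 0 (0->0 ok)
  t9 'x' -> {3}, take 3 (0->3 ok)
  t10 'z' -> {2}, take 2 (3->2 ok)

0,3,2,0,3,2,1,0,0,3,2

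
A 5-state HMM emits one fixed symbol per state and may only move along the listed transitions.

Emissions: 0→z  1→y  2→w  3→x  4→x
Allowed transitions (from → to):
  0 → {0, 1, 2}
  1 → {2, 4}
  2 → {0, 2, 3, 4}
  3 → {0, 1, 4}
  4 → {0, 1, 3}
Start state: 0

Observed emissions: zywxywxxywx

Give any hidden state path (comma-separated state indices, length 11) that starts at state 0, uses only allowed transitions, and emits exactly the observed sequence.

  t0 'z' -> {0}, take 0 (start)
  t1 'y' -> {1}, take 1 (0->1 ok)
  t2 'w' -> {2}, take 2 (1->2 ok)
  t3 'x' -> {3,4}, take 3 (2->3 ok)
  t4 'y' -> {1}, take 1 (3->1 ok)
  t5 'w' -> {2}, take 2 (1->2 ok)
  t6 'x' -> {3,4}, take 3 (2->3 ok)
  t7 'x' -> {3,4}, take 4 (3->4 ok)
  t8 'y' -> {1}, take 1 (4->1 ok)
  t9 'w' -> {2}, take 2 (1->2 ok)
  t10 'x' -> {3,4}, take 4 (2->4 ok)

0,1,2,3,1,2,3,4,1,2,4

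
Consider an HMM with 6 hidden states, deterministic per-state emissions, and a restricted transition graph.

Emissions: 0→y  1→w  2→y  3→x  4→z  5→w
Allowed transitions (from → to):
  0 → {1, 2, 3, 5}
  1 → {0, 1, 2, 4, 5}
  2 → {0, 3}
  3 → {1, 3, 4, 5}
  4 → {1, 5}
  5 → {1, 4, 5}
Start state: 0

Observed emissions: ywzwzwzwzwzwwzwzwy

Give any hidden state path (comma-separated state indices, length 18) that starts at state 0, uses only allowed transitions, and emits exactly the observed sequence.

0,5,4,5,4,5,4,5,4,5,4,5,1,4,5,4,1,2

  [0] y  {0,2}  => 0  start
  [1] w  {1,5}  => 5  0->5 ok
  [2] z  {4}  => 4  5->4 ok
  [3] w  {1,5}  => 5  4->5 ok
  [4] z  {4}  => 4  5->4 ok
  [5] w  {1,5}  => 5  4->5 ok
  [6] z  {4}  => 4  5->4 ok
  [7] w  {1,5}  => 5  4->5 ok
  [8] z  {4}  => 4  5->4 ok
  [9] w  {1,5}  => 5  4->5 ok
  [10] z  {4}  => 4  5->4 ok
  [11] w  {1,5}  => 5  4->5 ok
  [12] w  {1,5}  => 1  5->1 ok
  [13] z  {4}  => 4  1->4 ok
  [14] w  {1,5}  => 5  4->5 ok
  [15] z  {4}  => 4  5->4 ok
  [16] w  {1,5}  => 1  4->1 ok
  [17] y  {0,2}  => 2  1->2 ok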